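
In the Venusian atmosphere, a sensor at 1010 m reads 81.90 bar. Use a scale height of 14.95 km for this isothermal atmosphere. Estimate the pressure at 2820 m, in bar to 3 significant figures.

Between two levels, P₂ = P₁ exp(−Δz/H) with Δz = z₂ − z₁.
Δz = 2820.0 − 1010.0 = 1810.0 m; Δz/H = 1810.0/14950 = 0.12107.
P₂ = 81.90 × exp(−0.12107) = 81.90 × 0.88597 = 72.561 bar.

P ≈ 72.6 bar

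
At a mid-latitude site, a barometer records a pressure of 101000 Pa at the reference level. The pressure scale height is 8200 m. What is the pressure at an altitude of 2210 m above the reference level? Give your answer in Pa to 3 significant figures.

Barometric formula: P = P₀ exp(−z/H).
z/H = 2210.0/8200.0 = 0.26951; exp(−0.26951) = 0.76375.
P = 101000 × 0.76375 = 77139 Pa.

P ≈ 77100 Pa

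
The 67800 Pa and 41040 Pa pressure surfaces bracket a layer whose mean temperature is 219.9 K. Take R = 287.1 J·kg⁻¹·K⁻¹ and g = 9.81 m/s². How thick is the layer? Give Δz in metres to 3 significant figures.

Δz ≈ 3230 m

Hypsometric equation: Δz = (R T̄/g) ln(P₁/P₂).
R T̄/g = 287.1 × 219.9 / 9.81 = 6435.6 m.
ln(67800/41040) = ln(1.6520) = 0.50199.
Δz = 6435.6 × 0.50199 = 3230.6 m.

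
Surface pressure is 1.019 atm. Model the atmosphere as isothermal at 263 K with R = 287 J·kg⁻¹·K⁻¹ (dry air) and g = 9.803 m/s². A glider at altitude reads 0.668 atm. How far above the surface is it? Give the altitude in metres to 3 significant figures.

z ≈ 3250 m

Scale height: H = RT/g = 287 × 263 / 9.803 = 7699.8 m.
Invert the barometric formula: z = H ln(P₀/P).
P₀/P = 1.019/0.668 = 1.5254; ln(1.5254) = 0.42226.
z = 7699.8 × 0.42226 = 3251.3 m.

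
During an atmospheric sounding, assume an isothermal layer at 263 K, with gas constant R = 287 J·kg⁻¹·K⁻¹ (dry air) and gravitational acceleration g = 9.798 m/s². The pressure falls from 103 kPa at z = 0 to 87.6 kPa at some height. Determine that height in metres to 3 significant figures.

z ≈ 1250 m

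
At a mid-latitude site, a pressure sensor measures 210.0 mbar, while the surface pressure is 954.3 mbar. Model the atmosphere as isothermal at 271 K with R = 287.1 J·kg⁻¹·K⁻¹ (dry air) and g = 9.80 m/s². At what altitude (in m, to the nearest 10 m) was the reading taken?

z ≈ 12020 m

Scale height: H = RT/g = 287.1 × 271 / 9.80 = 7939.2 m.
Invert the barometric formula: z = H ln(P₀/P).
P₀/P = 954.3/210.0 = 4.5443; ln(4.5443) = 1.5139.
z = 7939.2 × 1.5139 = 12019 m.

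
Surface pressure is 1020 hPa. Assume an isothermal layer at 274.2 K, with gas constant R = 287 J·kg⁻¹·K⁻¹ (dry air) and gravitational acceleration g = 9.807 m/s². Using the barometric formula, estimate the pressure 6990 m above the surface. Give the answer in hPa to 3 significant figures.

Scale height: H = RT/g = 287 × 274.2 / 9.807 = 8024.4 m.
Barometric formula: P = P₀ exp(−z/H).
z/H = 6990.0/8024.4 = 0.87109; exp(−0.87109) = 0.41850.
P = 1020 × 0.41850 = 426.87 hPa.

P ≈ 427 hPa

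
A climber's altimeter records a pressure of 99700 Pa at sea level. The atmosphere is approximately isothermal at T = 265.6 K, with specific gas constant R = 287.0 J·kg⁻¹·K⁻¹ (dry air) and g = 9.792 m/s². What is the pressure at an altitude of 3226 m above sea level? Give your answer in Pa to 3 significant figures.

Scale height: H = RT/g = 287.0 × 265.6 / 9.792 = 7784.6 m.
Barometric formula: P = P₀ exp(−z/H).
z/H = 3226.0/7784.6 = 0.41441; exp(−0.41441) = 0.66073.
P = 99700 × 0.66073 = 65875 Pa.

P ≈ 65900 Pa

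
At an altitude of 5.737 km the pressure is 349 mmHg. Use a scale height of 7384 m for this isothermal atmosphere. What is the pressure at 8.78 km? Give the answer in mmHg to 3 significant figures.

P ≈ 231 mmHg

Between two levels, P₂ = P₁ exp(−Δz/H) with Δz = z₂ − z₁.
Δz = 8780.0 − 5737.0 = 3043.0 m; Δz/H = 3043.0/7384.0 = 0.41211.
P₂ = 349 × exp(−0.41211) = 349 × 0.66225 = 231.13 mmHg.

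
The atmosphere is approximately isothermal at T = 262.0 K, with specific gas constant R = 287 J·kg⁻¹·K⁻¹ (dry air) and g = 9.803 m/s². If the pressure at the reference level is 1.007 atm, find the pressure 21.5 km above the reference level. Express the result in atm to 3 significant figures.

Scale height: H = RT/g = 287 × 262.0 / 9.803 = 7670.5 m.
Barometric formula: P = P₀ exp(−z/H).
z/H = 21500/7670.5 = 2.8029; exp(−2.8029) = 0.060634.
P = 1.007 × 0.060634 = 0.061058 atm.

P ≈ 0.0611 atm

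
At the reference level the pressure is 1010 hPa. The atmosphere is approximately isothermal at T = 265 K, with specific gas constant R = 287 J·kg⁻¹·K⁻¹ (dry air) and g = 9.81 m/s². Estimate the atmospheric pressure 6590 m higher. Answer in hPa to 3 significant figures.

P ≈ 432 hPa

Scale height: H = RT/g = 287 × 265 / 9.81 = 7752.8 m.
Barometric formula: P = P₀ exp(−z/H).
z/H = 6590.0/7752.8 = 0.85002; exp(−0.85002) = 0.42741.
P = 1010 × 0.42741 = 431.68 hPa.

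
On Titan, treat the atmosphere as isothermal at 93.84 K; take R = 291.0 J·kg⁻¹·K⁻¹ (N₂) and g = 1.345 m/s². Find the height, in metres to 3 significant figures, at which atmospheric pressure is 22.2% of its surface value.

Scale height: H = RT/g = 291.0 × 93.84 / 1.345 = 20303 m.
Set P/P₀ = exp(−z/H) = 0.222, so z = −H ln(0.222).
−ln(0.222) = 1.5051; z = 20303 × 1.5051 = 30558 m.

z ≈ 30600 m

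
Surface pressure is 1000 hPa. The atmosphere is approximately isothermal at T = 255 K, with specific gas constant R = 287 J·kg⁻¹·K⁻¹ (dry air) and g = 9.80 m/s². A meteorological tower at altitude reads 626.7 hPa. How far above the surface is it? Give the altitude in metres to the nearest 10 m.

Scale height: H = RT/g = 287 × 255 / 9.80 = 7467.9 m.
Invert the barometric formula: z = H ln(P₀/P).
P₀/P = 1000/626.7 = 1.5957; ln(1.5957) = 0.46731.
z = 7467.9 × 0.46731 = 3489.8 m.

z ≈ 3490 m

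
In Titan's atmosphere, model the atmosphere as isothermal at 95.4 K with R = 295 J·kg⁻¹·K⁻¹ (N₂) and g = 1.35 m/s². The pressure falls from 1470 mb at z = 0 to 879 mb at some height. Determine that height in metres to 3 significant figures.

z ≈ 10700 m

Scale height: H = RT/g = 295 × 95.4 / 1.35 = 20847 m.
Invert the barometric formula: z = H ln(P₀/P).
P₀/P = 1470/879 = 1.6724; ln(1.6724) = 0.51426.
z = 20847 × 0.51426 = 10721 m.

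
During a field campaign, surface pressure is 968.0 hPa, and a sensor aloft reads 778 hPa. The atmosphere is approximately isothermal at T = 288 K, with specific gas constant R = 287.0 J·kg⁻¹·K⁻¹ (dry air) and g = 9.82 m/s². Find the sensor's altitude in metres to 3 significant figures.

Scale height: H = RT/g = 287.0 × 288 / 9.82 = 8417.1 m.
Invert the barometric formula: z = H ln(P₀/P).
P₀/P = 968.0/778 = 1.2442; ln(1.2442) = 0.21849.
z = 8417.1 × 0.21849 = 1839.1 m.

z ≈ 1840 m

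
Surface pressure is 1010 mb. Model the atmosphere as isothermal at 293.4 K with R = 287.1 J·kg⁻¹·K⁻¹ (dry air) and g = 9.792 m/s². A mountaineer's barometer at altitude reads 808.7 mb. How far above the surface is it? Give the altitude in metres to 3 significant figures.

Scale height: H = RT/g = 287.1 × 293.4 / 9.792 = 8602.4 m.
Invert the barometric formula: z = H ln(P₀/P).
P₀/P = 1010/808.7 = 1.2489; ln(1.2489) = 0.22226.
z = 8602.4 × 0.22226 = 1912.0 m.

z ≈ 1910 m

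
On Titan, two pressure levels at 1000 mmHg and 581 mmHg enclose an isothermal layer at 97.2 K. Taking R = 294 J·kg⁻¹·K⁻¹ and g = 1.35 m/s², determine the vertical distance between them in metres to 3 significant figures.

Hypsometric equation: Δz = (R T̄/g) ln(P₁/P₂).
R T̄/g = 294 × 97.2 / 1.35 = 21168 m.
ln(1000/581) = ln(1.7212) = 0.54302.
Δz = 21168 × 0.54302 = 11495 m.

Δz ≈ 11500 m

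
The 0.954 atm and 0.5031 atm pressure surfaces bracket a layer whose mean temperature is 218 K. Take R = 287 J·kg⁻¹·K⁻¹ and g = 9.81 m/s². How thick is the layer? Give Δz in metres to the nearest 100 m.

Hypsometric equation: Δz = (R T̄/g) ln(P₁/P₂).
R T̄/g = 287 × 218 / 9.81 = 6377.8 m.
ln(0.954/0.5031) = ln(1.8962) = 0.63985.
Δz = 6377.8 × 0.63985 = 4080.8 m.

Δz ≈ 4100 m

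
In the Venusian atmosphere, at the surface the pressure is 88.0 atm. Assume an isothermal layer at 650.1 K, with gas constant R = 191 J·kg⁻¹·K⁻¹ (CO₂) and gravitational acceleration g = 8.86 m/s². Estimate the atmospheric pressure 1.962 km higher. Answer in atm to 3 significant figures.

P ≈ 76.5 atm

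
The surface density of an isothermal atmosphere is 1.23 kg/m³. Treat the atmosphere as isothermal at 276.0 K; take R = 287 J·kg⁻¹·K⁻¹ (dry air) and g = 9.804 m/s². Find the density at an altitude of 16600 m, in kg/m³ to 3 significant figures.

Scale height: H = RT/g = 287 × 276.0 / 9.804 = 8079.6 m.
In an isothermal atmosphere, density decays like pressure: ρ = ρ₀ exp(−z/H).
z/H = 16600/8079.6 = 2.0546; exp(−2.0546) = 0.12814.
ρ = 1.23 × 0.12814 = 0.15761 kg/m³.

ρ ≈ 0.158 kg/m³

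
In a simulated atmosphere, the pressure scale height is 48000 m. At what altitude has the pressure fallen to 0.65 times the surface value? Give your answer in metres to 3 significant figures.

Set P/P₀ = exp(−z/H) = 0.65, so z = −H ln(0.65).
−ln(0.65) = 0.43078; z = 48000 × 0.43078 = 20677 m.

z ≈ 20700 m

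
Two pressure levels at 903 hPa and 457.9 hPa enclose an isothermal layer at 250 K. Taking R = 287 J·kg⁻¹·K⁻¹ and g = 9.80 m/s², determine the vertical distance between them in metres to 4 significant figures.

Δz ≈ 4972 m

Hypsometric equation: Δz = (R T̄/g) ln(P₁/P₂).
R T̄/g = 287 × 250 / 9.80 = 7321.4 m.
ln(903/457.9) = ln(1.9720) = 0.67905.
Δz = 7321.4 × 0.67905 = 4971.6 m.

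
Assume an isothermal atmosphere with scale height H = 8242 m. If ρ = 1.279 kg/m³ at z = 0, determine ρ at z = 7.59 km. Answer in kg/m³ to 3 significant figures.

In an isothermal atmosphere, density decays like pressure: ρ = ρ₀ exp(−z/H).
z/H = 7590.0/8242.0 = 0.92089; exp(−0.92089) = 0.39816.
ρ = 1.279 × 0.39816 = 0.50925 kg/m³.

ρ ≈ 0.509 kg/m³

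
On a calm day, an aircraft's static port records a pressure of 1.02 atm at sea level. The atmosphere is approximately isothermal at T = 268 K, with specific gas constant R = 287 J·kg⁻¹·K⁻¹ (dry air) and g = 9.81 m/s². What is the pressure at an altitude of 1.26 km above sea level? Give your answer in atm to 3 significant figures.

P ≈ 0.869 atm

Scale height: H = RT/g = 287 × 268 / 9.81 = 7840.6 m.
Barometric formula: P = P₀ exp(−z/H).
z/H = 1260.0/7840.6 = 0.16070; exp(−0.16070) = 0.85155.
P = 1.02 × 0.85155 = 0.86858 atm.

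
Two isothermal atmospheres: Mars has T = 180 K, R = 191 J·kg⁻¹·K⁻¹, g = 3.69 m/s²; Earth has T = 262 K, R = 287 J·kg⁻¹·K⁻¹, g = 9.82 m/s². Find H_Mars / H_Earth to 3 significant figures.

H_Mars/H_Earth ≈ 1.22

H = RT/g for each body.
H_Mars = 191 × 180 / 3.69 = 9317.1 m.
H_Earth = 287 × 262 / 9.82 = 7657.2 m.
H_Mars/H_Earth = 9317.1/7657.2 = 1.2168.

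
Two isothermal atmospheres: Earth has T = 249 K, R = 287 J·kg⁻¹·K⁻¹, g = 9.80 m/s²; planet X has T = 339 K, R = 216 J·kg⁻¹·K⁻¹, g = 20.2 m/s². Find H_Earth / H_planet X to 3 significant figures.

H = RT/g for each body.
H_Earth = 287 × 249 / 9.80 = 7292.1 m.
H_planet X = 216 × 339 / 20.2 = 3625.0 m.
H_Earth/H_planet X = 7292.1/3625.0 = 2.0116.

H_Earth/H_planet X ≈ 2.01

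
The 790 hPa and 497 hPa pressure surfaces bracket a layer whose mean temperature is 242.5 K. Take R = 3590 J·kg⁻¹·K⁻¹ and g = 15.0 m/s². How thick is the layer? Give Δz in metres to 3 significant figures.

Δz ≈ 26900 m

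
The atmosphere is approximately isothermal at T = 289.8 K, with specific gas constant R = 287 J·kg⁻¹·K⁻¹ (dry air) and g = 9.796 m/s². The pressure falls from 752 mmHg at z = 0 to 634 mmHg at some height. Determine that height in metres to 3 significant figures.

z ≈ 1450 m

Scale height: H = RT/g = 287 × 289.8 / 9.796 = 8490.5 m.
Invert the barometric formula: z = H ln(P₀/P).
P₀/P = 752/634 = 1.1861; ln(1.1861) = 0.17067.
z = 8490.5 × 0.17067 = 1449.1 m.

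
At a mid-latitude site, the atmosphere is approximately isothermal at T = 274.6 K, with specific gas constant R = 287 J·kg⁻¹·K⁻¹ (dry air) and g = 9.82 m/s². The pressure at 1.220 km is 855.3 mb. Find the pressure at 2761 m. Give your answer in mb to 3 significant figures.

Scale height: H = RT/g = 287 × 274.6 / 9.82 = 8025.5 m.
Between two levels, P₂ = P₁ exp(−Δz/H) with Δz = z₂ − z₁.
Δz = 2761.0 − 1220.0 = 1541.0 m; Δz/H = 1541.0/8025.5 = 0.19201.
P₂ = 855.3 × exp(−0.19201) = 855.3 × 0.82530 = 705.88 mb.

P ≈ 706 mb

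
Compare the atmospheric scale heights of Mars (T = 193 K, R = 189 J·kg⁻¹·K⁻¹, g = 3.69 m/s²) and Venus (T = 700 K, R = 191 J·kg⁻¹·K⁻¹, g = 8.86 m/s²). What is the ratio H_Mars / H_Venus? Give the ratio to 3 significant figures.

H_Mars/H_Venus ≈ 0.655

H = RT/g for each body.
H_Mars = 189 × 193 / 3.69 = 9885.4 m.
H_Venus = 191 × 700 / 8.86 = 15090 m.
H_Mars/H_Venus = 9885.4/15090 = 0.65510.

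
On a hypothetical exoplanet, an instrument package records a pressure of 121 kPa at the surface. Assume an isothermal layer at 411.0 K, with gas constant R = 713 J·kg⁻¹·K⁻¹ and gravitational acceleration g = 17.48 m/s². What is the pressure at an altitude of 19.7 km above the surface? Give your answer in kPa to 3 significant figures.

Scale height: H = RT/g = 713 × 411.0 / 17.48 = 16764 m.
Barometric formula: P = P₀ exp(−z/H).
z/H = 19700/16764 = 1.1751; exp(−1.1751) = 0.30879.
P = 121 × 0.30879 = 37.364 kPa.

P ≈ 37.4 kPa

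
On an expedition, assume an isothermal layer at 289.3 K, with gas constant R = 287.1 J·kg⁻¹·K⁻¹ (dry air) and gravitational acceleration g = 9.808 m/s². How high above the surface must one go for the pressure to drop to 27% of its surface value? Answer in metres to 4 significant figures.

Scale height: H = RT/g = 287.1 × 289.3 / 9.808 = 8468.4 m.
Set P/P₀ = exp(−z/H) = 0.27, so z = −H ln(0.27).
−ln(0.27) = 1.3093; z = 8468.4 × 1.3093 = 11088 m.

z ≈ 11090 m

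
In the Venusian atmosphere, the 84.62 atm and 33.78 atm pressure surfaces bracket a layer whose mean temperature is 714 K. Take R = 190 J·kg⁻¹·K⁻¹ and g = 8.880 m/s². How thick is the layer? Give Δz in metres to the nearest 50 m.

Δz ≈ 14050 m

Hypsometric equation: Δz = (R T̄/g) ln(P₁/P₂).
R T̄/g = 190 × 714 / 8.880 = 15277 m.
ln(84.62/33.78) = ln(2.5050) = 0.91829.
Δz = 15277 × 0.91829 = 14029 m.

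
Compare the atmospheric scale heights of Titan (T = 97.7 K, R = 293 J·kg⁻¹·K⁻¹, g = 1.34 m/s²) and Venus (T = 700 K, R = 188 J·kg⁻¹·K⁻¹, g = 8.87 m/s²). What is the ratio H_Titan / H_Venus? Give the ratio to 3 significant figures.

H_Titan/H_Venus ≈ 1.44

H = RT/g for each body.
H_Titan = 293 × 97.7 / 1.34 = 21363 m.
H_Venus = 188 × 700 / 8.87 = 14837 m.
H_Titan/H_Venus = 21363/14837 = 1.4398.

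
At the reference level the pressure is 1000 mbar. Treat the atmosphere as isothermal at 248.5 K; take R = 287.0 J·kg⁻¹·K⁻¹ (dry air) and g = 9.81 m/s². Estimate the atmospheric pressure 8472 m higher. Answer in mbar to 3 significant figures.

Scale height: H = RT/g = 287.0 × 248.5 / 9.81 = 7270.1 m.
Barometric formula: P = P₀ exp(−z/H).
z/H = 8472.0/7270.1 = 1.1653; exp(−1.1653) = 0.31183.
P = 1000 × 0.31183 = 311.83 mbar.

P ≈ 312 mbar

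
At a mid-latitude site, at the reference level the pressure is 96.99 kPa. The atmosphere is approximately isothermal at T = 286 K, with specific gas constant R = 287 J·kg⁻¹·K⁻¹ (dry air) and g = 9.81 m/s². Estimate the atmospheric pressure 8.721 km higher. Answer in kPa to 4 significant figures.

P ≈ 34.20 kPa

Scale height: H = RT/g = 287 × 286 / 9.81 = 8367.2 m.
Barometric formula: P = P₀ exp(−z/H).
z/H = 8721.0/8367.2 = 1.0423; exp(−1.0423) = 0.35264.
P = 96.99 × 0.35264 = 34.203 kPa.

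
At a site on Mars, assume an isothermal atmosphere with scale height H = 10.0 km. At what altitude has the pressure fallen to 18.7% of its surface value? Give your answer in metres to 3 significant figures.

z ≈ 16800 m

Set P/P₀ = exp(−z/H) = 0.187, so z = −H ln(0.187).
−ln(0.187) = 1.6766; z = 10000 × 1.6766 = 16766 m.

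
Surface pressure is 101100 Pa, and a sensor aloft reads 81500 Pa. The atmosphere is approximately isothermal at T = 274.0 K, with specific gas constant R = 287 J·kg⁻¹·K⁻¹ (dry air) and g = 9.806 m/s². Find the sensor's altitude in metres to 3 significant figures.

z ≈ 1730 m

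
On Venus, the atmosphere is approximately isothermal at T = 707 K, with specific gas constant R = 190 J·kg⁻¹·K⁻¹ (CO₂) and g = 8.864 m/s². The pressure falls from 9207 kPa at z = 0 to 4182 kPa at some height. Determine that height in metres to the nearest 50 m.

z ≈ 11950 m

Scale height: H = RT/g = 190 × 707 / 8.864 = 15155 m.
Invert the barometric formula: z = H ln(P₀/P).
P₀/P = 9207/4182 = 2.2016; ln(2.2016) = 0.78918.
z = 15155 × 0.78918 = 11960 m.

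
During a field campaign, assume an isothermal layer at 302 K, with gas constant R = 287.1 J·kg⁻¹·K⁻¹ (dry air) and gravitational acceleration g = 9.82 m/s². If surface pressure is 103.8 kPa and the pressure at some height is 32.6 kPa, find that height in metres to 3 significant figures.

z ≈ 10200 m

Scale height: H = RT/g = 287.1 × 302 / 9.82 = 8829.3 m.
Invert the barometric formula: z = H ln(P₀/P).
P₀/P = 103.8/32.6 = 3.1840; ln(3.1840) = 1.1581.
z = 8829.3 × 1.1581 = 10225 m.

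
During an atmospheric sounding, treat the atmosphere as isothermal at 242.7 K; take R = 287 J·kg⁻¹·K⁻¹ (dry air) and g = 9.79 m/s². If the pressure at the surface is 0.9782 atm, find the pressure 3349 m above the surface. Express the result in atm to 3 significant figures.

P ≈ 0.611 atm

Scale height: H = RT/g = 287 × 242.7 / 9.79 = 7114.9 m.
Barometric formula: P = P₀ exp(−z/H).
z/H = 3349.0/7114.9 = 0.47070; exp(−0.47070) = 0.62456.
P = 0.9782 × 0.62456 = 0.61094 atm.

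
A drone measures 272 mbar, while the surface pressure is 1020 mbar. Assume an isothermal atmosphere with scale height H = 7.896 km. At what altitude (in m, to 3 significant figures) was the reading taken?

z ≈ 10400 m

Invert the barometric formula: z = H ln(P₀/P).
P₀/P = 1020/272 = 3.7500; ln(3.7500) = 1.3218.
z = 7896.0 × 1.3218 = 10437 m.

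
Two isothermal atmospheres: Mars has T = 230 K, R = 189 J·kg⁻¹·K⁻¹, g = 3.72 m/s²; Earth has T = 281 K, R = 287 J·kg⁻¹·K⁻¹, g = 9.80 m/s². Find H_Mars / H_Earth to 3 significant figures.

H = RT/g for each body.
H_Mars = 189 × 230 / 3.72 = 11685 m.
H_Earth = 287 × 281 / 9.80 = 8229.3 m.
H_Mars/H_Earth = 11685/8229.3 = 1.4199.

H_Mars/H_Earth ≈ 1.42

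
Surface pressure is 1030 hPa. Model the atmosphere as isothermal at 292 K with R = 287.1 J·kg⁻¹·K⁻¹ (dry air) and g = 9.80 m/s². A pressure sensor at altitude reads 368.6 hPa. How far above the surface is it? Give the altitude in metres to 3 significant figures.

Scale height: H = RT/g = 287.1 × 292 / 9.80 = 8554.4 m.
Invert the barometric formula: z = H ln(P₀/P).
P₀/P = 1030/368.6 = 2.7944; ln(2.7944) = 1.0276.
z = 8554.4 × 1.0276 = 8790.5 m.

z ≈ 8790 m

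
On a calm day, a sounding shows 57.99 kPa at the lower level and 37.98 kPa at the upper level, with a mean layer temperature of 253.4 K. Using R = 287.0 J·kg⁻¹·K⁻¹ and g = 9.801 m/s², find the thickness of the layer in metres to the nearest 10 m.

Hypsometric equation: Δz = (R T̄/g) ln(P₁/P₂).
R T̄/g = 287.0 × 253.4 / 9.801 = 7420.2 m.
ln(57.99/37.98) = ln(1.5269) = 0.42324.
Δz = 7420.2 × 0.42324 = 3140.5 m.

Δz ≈ 3140 m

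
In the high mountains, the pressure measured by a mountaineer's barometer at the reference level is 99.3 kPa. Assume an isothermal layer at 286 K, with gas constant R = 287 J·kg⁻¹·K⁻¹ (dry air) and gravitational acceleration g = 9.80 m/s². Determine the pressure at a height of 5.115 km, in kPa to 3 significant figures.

P ≈ 53.9 kPa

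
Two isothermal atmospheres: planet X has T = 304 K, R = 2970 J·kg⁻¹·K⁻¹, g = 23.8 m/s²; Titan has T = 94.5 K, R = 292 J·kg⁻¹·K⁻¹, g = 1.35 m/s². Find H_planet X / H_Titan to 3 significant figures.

H = RT/g for each body.
H_planet X = 2970 × 304 / 23.8 = 37936 m.
H_Titan = 292 × 94.5 / 1.35 = 20440 m.
H_planet X/H_Titan = 37936/20440 = 1.8560.

H_planet X/H_Titan ≈ 1.86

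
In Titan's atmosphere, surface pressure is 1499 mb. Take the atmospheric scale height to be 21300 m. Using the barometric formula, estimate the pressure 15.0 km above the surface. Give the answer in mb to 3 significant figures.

P ≈ 741 mb

Barometric formula: P = P₀ exp(−z/H).
z/H = 15000/21300 = 0.70423; exp(−0.70423) = 0.49449.
P = 1499 × 0.49449 = 741.24 mb.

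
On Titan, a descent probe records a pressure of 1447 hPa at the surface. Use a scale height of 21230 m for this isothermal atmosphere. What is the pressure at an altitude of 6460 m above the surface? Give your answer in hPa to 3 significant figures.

Barometric formula: P = P₀ exp(−z/H).
z/H = 6460.0/21230 = 0.30429; exp(−0.30429) = 0.73765.
P = 1447 × 0.73765 = 1067.4 hPa.

P ≈ 1070 hPa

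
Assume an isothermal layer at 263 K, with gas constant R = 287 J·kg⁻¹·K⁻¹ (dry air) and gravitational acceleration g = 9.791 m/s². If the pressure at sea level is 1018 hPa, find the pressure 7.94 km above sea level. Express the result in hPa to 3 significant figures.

P ≈ 363 hPa

Scale height: H = RT/g = 287 × 263 / 9.791 = 7709.2 m.
Barometric formula: P = P₀ exp(−z/H).
z/H = 7940.0/7709.2 = 1.0299; exp(−1.0299) = 0.35704.
P = 1018 × 0.35704 = 363.47 hPa.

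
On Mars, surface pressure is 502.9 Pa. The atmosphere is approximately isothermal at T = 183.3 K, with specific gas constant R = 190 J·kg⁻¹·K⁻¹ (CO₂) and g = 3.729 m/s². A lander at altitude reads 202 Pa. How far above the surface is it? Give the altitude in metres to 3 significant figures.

z ≈ 8520 m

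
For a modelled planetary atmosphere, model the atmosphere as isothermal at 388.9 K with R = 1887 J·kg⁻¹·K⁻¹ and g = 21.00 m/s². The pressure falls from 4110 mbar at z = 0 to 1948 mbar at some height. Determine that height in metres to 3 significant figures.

z ≈ 26100 m

Scale height: H = RT/g = 1887 × 388.9 / 21.00 = 34945 m.
Invert the barometric formula: z = H ln(P₀/P).
P₀/P = 4110/1948 = 2.1099; ln(2.1099) = 0.74664.
z = 34945 × 0.74664 = 26091 m.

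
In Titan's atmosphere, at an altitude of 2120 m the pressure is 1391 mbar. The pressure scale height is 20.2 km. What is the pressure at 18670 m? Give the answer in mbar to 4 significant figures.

Between two levels, P₂ = P₁ exp(−Δz/H) with Δz = z₂ − z₁.
Δz = 18670 − 2120.0 = 16550 m; Δz/H = 16550/20200 = 0.81931.
P₂ = 1391 × exp(−0.81931) = 1391 × 0.44074 = 613.07 mbar.

P ≈ 613.1 mbar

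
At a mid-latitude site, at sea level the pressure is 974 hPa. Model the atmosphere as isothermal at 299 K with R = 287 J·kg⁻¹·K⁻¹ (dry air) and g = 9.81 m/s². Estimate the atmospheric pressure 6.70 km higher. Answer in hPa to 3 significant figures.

Scale height: H = RT/g = 287 × 299 / 9.81 = 8747.5 m.
Barometric formula: P = P₀ exp(−z/H).
z/H = 6700.0/8747.5 = 0.76593; exp(−0.76593) = 0.46490.
P = 974 × 0.46490 = 452.81 hPa.

P ≈ 453 hPa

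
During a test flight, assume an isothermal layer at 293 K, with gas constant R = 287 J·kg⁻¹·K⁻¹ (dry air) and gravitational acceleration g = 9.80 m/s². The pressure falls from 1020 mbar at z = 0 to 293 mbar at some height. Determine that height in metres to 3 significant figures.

z ≈ 10700 m

Scale height: H = RT/g = 287 × 293 / 9.80 = 8580.7 m.
Invert the barometric formula: z = H ln(P₀/P).
P₀/P = 1020/293 = 3.4812; ln(3.4812) = 1.2474.
z = 8580.7 × 1.2474 = 10704 m.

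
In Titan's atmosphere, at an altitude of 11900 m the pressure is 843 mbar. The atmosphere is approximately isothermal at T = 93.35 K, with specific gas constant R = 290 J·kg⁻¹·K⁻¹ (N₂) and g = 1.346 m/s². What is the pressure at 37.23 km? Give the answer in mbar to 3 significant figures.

P ≈ 239 mbar

Scale height: H = RT/g = 290 × 93.35 / 1.346 = 20113 m.
Between two levels, P₂ = P₁ exp(−Δz/H) with Δz = z₂ − z₁.
Δz = 37230 − 11900 = 25330 m; Δz/H = 25330/20113 = 1.2594.
P₂ = 843 × exp(−1.2594) = 843 × 0.28382 = 239.26 mbar.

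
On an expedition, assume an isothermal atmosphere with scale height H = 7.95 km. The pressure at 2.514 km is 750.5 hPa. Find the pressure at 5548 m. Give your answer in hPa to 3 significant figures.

Between two levels, P₂ = P₁ exp(−Δz/H) with Δz = z₂ − z₁.
Δz = 5548.0 − 2514.0 = 3034.0 m; Δz/H = 3034.0/7950.0 = 0.38164.
P₂ = 750.5 × exp(−0.38164) = 750.5 × 0.68274 = 512.40 hPa.

P ≈ 512 hPa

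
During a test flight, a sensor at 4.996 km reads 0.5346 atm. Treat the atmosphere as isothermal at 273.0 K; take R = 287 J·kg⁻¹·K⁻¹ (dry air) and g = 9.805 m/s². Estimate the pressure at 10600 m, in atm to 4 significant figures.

P ≈ 0.2651 atm

Scale height: H = RT/g = 287 × 273.0 / 9.805 = 7990.9 m.
Between two levels, P₂ = P₁ exp(−Δz/H) with Δz = z₂ − z₁.
Δz = 10600 − 4996.0 = 5604.0 m; Δz/H = 5604.0/7990.9 = 0.70130.
P₂ = 0.5346 × exp(−0.70130) = 0.5346 × 0.49594 = 0.26513 atm.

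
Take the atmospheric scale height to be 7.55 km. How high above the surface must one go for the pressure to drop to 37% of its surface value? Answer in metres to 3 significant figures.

z ≈ 7510 m

Set P/P₀ = exp(−z/H) = 0.37, so z = −H ln(0.37).
−ln(0.37) = 0.99425; z = 7550.0 × 0.99425 = 7506.6 m.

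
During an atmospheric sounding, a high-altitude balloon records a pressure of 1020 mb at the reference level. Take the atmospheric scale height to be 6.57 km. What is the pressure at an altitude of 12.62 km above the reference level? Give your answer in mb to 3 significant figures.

Barometric formula: P = P₀ exp(−z/H).
z/H = 12620/6570.0 = 1.9209; exp(−1.9209) = 0.14648.
P = 1020 × 0.14648 = 149.41 mb.

P ≈ 149 mb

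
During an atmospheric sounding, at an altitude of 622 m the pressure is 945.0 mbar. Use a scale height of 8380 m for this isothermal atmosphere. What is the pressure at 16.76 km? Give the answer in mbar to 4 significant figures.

Between two levels, P₂ = P₁ exp(−Δz/H) with Δz = z₂ − z₁.
Δz = 16760 − 622.00 = 16138 m; Δz/H = 16138/8380.0 = 1.9258.
P₂ = 945.0 × exp(−1.9258) = 945.0 × 0.14576 = 137.74 mbar.

P ≈ 137.7 mbar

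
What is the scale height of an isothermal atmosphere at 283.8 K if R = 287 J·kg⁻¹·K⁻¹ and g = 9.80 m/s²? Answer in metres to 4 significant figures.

H ≈ 8311 m

The scale height of an isothermal atmosphere is H = RT/g.
H = 287 × 283.8 / 9.80 = 81451/9.80 = 8311.3 m.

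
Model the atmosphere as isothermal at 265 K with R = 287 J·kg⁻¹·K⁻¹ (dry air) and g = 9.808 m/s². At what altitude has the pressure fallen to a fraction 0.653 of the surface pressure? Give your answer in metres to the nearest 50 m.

Scale height: H = RT/g = 287 × 265 / 9.808 = 7754.4 m.
Set P/P₀ = exp(−z/H) = 0.653, so z = −H ln(0.653).
−ln(0.653) = 0.42618; z = 7754.4 × 0.42618 = 3304.8 m.

z ≈ 3300 m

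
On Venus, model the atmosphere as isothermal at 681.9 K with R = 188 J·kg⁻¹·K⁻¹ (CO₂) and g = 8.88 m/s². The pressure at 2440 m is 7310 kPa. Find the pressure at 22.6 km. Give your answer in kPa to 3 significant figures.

Scale height: H = RT/g = 188 × 681.9 / 8.88 = 14437 m.
Between two levels, P₂ = P₁ exp(−Δz/H) with Δz = z₂ − z₁.
Δz = 22600 − 2440.0 = 20160 m; Δz/H = 20160/14437 = 1.3964.
P₂ = 7310 × exp(−1.3964) = 7310 × 0.24749 = 1809.2 kPa.

P ≈ 1810 kPa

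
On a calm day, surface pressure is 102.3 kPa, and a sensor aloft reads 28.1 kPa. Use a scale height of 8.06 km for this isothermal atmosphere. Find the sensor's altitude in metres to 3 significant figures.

Invert the barometric formula: z = H ln(P₀/P).
P₀/P = 102.3/28.1 = 3.6406; ln(3.6406) = 1.2921.
z = 8060.0 × 1.2921 = 10414 m.

z ≈ 10400 m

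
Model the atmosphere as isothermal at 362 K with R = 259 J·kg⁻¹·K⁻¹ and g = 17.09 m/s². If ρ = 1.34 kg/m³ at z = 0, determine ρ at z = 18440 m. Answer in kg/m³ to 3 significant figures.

ρ ≈ 0.0465 kg/m³

Scale height: H = RT/g = 259 × 362 / 17.09 = 5486.1 m.
In an isothermal atmosphere, density decays like pressure: ρ = ρ₀ exp(−z/H).
z/H = 18440/5486.1 = 3.3612; exp(−3.3612) = 0.034694.
ρ = 1.34 × 0.034694 = 0.046490 kg/m³.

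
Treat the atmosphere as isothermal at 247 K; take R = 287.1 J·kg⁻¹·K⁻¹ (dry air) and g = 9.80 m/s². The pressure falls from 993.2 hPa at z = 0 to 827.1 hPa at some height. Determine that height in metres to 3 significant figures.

Scale height: H = RT/g = 287.1 × 247 / 9.80 = 7236.1 m.
Invert the barometric formula: z = H ln(P₀/P).
P₀/P = 993.2/827.1 = 1.2008; ln(1.2008) = 0.18299.
z = 7236.1 × 0.18299 = 1324.1 m.

z ≈ 1320 m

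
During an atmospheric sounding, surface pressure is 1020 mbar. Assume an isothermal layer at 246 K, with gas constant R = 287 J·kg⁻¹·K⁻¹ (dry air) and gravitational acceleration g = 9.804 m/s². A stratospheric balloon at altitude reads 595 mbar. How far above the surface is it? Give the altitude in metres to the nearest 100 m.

z ≈ 3900 m

Scale height: H = RT/g = 287 × 246 / 9.804 = 7201.3 m.
Invert the barometric formula: z = H ln(P₀/P).
P₀/P = 1020/595 = 1.7143; ln(1.7143) = 0.53900.
z = 7201.3 × 0.53900 = 3881.5 m.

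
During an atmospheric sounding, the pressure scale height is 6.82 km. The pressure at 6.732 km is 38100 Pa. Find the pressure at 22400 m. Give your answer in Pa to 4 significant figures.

P ≈ 3830 Pa

Between two levels, P₂ = P₁ exp(−Δz/H) with Δz = z₂ − z₁.
Δz = 22400 − 6732.0 = 15668 m; Δz/H = 15668/6820.0 = 2.2974.
P₂ = 38100 × exp(−2.2974) = 38100 × 0.10052 = 3829.8 Pa.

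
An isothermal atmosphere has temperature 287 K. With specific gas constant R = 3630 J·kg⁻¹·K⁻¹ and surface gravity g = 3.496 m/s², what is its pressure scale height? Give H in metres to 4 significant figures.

The scale height of an isothermal atmosphere is H = RT/g.
H = 3630 × 287 / 3.496 = 1041800/3.496 = 298000 m.

H ≈ 298000 m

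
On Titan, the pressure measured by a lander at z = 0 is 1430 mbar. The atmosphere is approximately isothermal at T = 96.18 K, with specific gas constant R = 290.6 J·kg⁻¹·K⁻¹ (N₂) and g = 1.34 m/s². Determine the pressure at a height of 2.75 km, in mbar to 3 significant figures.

P ≈ 1250 mbar

Scale height: H = RT/g = 290.6 × 96.18 / 1.34 = 20858 m.
Barometric formula: P = P₀ exp(−z/H).
z/H = 2750.0/20858 = 0.13184; exp(−0.13184) = 0.87648.
P = 1430 × 0.87648 = 1253.4 mbar.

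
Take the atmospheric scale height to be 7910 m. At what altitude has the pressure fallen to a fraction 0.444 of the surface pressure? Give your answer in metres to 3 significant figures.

Set P/P₀ = exp(−z/H) = 0.444, so z = −H ln(0.444).
−ln(0.444) = 0.81193; z = 7910.0 × 0.81193 = 6422.4 m.

z ≈ 6420 m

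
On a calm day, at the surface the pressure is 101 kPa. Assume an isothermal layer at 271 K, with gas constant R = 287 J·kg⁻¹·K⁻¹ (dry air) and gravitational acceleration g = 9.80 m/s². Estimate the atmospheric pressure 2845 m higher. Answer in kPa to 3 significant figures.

P ≈ 70.6 kPa

Scale height: H = RT/g = 287 × 271 / 9.80 = 7936.4 m.
Barometric formula: P = P₀ exp(−z/H).
z/H = 2845.0/7936.4 = 0.35847; exp(−0.35847) = 0.69874.
P = 101 × 0.69874 = 70.573 kPa.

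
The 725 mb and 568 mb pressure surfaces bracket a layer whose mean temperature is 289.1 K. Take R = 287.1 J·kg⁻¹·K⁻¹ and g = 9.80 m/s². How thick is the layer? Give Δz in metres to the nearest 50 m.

Hypsometric equation: Δz = (R T̄/g) ln(P₁/P₂).
R T̄/g = 287.1 × 289.1 / 9.80 = 8469.5 m.
ln(725/568) = ln(1.2764) = 0.24404.
Δz = 8469.5 × 0.24404 = 2066.9 m.

Δz ≈ 2050 m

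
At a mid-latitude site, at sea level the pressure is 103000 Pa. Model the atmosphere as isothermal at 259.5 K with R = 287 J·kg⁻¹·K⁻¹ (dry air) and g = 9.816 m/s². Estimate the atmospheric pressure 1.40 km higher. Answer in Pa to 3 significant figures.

Scale height: H = RT/g = 287 × 259.5 / 9.816 = 7587.3 m.
Barometric formula: P = P₀ exp(−z/H).
z/H = 1400.0/7587.3 = 0.18452; exp(−0.18452) = 0.83150.
P = 103000 × 0.83150 = 85644 Pa.

P ≈ 85600 Pa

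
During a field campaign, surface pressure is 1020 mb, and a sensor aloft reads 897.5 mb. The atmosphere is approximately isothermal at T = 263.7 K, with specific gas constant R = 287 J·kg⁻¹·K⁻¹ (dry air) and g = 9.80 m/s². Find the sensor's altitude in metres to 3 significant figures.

z ≈ 988 m

Scale height: H = RT/g = 287 × 263.7 / 9.80 = 7722.6 m.
Invert the barometric formula: z = H ln(P₀/P).
P₀/P = 1020/897.5 = 1.1365; ln(1.1365) = 0.12795.
z = 7722.6 × 0.12795 = 988.11 m.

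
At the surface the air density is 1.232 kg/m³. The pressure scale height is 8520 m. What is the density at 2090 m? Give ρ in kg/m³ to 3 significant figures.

ρ ≈ 0.964 kg/m³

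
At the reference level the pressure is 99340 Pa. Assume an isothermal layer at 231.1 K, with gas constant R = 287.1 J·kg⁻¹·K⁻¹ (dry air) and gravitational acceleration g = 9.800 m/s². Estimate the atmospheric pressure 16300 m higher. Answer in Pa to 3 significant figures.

Scale height: H = RT/g = 287.1 × 231.1 / 9.800 = 6770.3 m.
Barometric formula: P = P₀ exp(−z/H).
z/H = 16300/6770.3 = 2.4076; exp(−2.4076) = 0.090031.
P = 99340 × 0.090031 = 8943.7 Pa.

P ≈ 8940 Pa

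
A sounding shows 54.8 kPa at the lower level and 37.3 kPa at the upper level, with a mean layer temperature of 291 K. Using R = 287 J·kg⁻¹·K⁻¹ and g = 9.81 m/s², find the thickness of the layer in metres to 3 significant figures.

Δz ≈ 3280 m

Hypsometric equation: Δz = (R T̄/g) ln(P₁/P₂).
R T̄/g = 287 × 291 / 9.81 = 8513.5 m.
ln(54.8/37.3) = ln(1.4692) = 0.38472.
Δz = 8513.5 × 0.38472 = 3275.3 m.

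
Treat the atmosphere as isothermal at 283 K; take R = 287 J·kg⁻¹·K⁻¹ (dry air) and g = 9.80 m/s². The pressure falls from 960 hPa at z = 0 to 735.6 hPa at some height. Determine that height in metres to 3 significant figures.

Scale height: H = RT/g = 287 × 283 / 9.80 = 8287.9 m.
Invert the barometric formula: z = H ln(P₀/P).
P₀/P = 960/735.6 = 1.3051; ln(1.3051) = 0.26628.
z = 8287.9 × 0.26628 = 2206.9 m.

z ≈ 2210 m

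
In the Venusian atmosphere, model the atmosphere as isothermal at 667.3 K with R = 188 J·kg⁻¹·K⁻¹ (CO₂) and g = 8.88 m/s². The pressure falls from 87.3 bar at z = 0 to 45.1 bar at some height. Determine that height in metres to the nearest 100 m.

Scale height: H = RT/g = 188 × 667.3 / 8.88 = 14128 m.
Invert the barometric formula: z = H ln(P₀/P).
P₀/P = 87.3/45.1 = 1.9357; ln(1.9357) = 0.66047.
z = 14128 × 0.66047 = 9331.1 m.

z ≈ 9300 m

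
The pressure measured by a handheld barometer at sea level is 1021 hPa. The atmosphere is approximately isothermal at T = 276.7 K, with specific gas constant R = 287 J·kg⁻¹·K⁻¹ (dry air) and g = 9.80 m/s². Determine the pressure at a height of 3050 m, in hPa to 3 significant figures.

P ≈ 701 hPa

Scale height: H = RT/g = 287 × 276.7 / 9.80 = 8103.4 m.
Barometric formula: P = P₀ exp(−z/H).
z/H = 3050.0/8103.4 = 0.37639; exp(−0.37639) = 0.68633.
P = 1021 × 0.68633 = 700.74 hPa.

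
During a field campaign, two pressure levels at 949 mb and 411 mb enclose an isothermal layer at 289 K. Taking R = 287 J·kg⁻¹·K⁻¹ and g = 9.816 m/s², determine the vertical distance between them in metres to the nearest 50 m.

Δz ≈ 7050 m

Hypsometric equation: Δz = (R T̄/g) ln(P₁/P₂).
R T̄/g = 287 × 289 / 9.816 = 8449.8 m.
ln(949/411) = ln(2.3090) = 0.83681.
Δz = 8449.8 × 0.83681 = 7070.9 m.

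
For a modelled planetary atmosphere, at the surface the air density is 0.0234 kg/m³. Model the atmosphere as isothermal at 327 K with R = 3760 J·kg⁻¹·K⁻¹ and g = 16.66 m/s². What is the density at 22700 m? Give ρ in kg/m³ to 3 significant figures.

ρ ≈ 0.0172 kg/m³

Scale height: H = RT/g = 3760 × 327 / 16.66 = 73801 m.
In an isothermal atmosphere, density decays like pressure: ρ = ρ₀ exp(−z/H).
z/H = 22700/73801 = 0.30758; exp(−0.30758) = 0.73522.
ρ = 0.0234 × 0.73522 = 0.017204 kg/m³.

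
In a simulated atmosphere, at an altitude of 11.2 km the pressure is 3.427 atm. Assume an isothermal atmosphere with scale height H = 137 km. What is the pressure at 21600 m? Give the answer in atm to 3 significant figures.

P ≈ 3.18 atm

Between two levels, P₂ = P₁ exp(−Δz/H) with Δz = z₂ − z₁.
Δz = 21600 − 11200 = 10400 m; Δz/H = 10400/137000 = 0.075912.
P₂ = 3.427 × exp(−0.075912) = 3.427 × 0.92690 = 3.1765 atm.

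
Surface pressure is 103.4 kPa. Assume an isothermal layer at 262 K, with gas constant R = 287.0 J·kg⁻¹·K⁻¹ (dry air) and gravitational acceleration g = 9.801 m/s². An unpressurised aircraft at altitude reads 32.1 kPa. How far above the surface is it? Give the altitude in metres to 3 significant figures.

Scale height: H = RT/g = 287.0 × 262 / 9.801 = 7672.1 m.
Invert the barometric formula: z = H ln(P₀/P).
P₀/P = 103.4/32.1 = 3.2212; ln(3.2212) = 1.1698.
z = 7672.1 × 1.1698 = 8974.8 m.

z ≈ 8970 m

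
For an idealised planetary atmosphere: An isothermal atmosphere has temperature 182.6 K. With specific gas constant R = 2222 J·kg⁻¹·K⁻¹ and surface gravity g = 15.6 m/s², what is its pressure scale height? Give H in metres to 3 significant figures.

The scale height of an isothermal atmosphere is H = RT/g.
H = 2222 × 182.6 / 15.6 = 405740/15.6 = 26009 m.

H ≈ 26000 m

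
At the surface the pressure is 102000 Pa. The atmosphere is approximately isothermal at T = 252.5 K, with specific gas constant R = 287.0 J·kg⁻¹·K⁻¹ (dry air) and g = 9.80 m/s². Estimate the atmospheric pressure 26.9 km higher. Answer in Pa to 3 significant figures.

P ≈ 2680 Pa

Scale height: H = RT/g = 287.0 × 252.5 / 9.80 = 7394.6 m.
Barometric formula: P = P₀ exp(−z/H).
z/H = 26900/7394.6 = 3.6378; exp(−3.6378) = 0.026310.
P = 102000 × 0.026310 = 2683.6 Pa.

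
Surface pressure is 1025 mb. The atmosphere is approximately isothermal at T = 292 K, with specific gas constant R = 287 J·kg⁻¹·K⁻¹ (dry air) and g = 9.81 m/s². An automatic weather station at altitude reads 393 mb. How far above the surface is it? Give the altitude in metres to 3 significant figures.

z ≈ 8190 m

Scale height: H = RT/g = 287 × 292 / 9.81 = 8542.7 m.
Invert the barometric formula: z = H ln(P₀/P).
P₀/P = 1025/393 = 2.6081; ln(2.6081) = 0.95862.
z = 8542.7 × 0.95862 = 8189.2 m.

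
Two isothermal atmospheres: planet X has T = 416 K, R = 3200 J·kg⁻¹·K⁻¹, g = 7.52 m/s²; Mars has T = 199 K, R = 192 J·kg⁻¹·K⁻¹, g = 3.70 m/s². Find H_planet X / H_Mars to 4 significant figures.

H = RT/g for each body.
H_planet X = 3200 × 416 / 7.52 = 177020 m.
H_Mars = 192 × 199 / 3.70 = 10326 m.
H_planet X/H_Mars = 177020/10326 = 17.143.

H_planet X/H_Mars ≈ 17.14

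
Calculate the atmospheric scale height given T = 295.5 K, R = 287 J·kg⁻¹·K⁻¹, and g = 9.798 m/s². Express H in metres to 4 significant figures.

H ≈ 8656 m

The scale height of an isothermal atmosphere is H = RT/g.
H = 287 × 295.5 / 9.798 = 84808/9.798 = 8655.6 m.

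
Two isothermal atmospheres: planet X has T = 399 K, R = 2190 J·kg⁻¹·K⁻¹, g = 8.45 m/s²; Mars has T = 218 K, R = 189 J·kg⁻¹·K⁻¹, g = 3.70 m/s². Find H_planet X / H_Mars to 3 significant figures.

H = RT/g for each body.
H_planet X = 2190 × 399 / 8.45 = 103410 m.
H_Mars = 189 × 218 / 3.70 = 11136 m.
H_planet X/H_Mars = 103410/11136 = 9.2861.

H_planet X/H_Mars ≈ 9.29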